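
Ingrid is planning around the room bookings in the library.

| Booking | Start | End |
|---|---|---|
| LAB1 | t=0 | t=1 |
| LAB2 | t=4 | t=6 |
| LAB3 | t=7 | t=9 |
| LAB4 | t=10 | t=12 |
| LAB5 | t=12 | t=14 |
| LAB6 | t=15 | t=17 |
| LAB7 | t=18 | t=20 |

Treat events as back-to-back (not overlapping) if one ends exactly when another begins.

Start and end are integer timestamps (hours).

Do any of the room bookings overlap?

Sorted by start: LAB1, LAB2, LAB3, LAB4, LAB5, LAB6, LAB7.
LAB2 starts after LAB1 ends, so LAB1 has no further overlaps.
LAB3 starts after LAB2 ends, so LAB2 has no further overlaps.
LAB4 starts after LAB3 ends, so LAB3 has no further overlaps.
LAB5 starts exactly when LAB4 ends (back-to-back, no overlap), so LAB4 has no further overlaps.
LAB6 starts after LAB5 ends, so LAB5 has no further overlaps.
LAB7 starts after LAB6 ends.
Every pair is clear; the schedule has no overlaps.

No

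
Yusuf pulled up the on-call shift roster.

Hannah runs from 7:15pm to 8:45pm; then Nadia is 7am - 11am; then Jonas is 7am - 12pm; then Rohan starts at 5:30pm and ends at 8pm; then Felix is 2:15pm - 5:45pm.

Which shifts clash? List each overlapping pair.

Felix & Rohan, Hannah & Rohan, Jonas & Nadia

Sorted by start: Jonas, Nadia, Felix, Rohan, Hannah.
Nadia starts before Jonas ends → Jonas and Nadia overlap.
Felix starts after Jonas ends, so nothing later overlaps Jonas either.
Felix starts after Nadia ends, so nothing later overlaps Nadia either.
Rohan starts before Felix ends → Felix and Rohan overlap.
Hannah starts after Felix ends.
Hannah starts before Rohan ends → Rohan and Hannah overlap.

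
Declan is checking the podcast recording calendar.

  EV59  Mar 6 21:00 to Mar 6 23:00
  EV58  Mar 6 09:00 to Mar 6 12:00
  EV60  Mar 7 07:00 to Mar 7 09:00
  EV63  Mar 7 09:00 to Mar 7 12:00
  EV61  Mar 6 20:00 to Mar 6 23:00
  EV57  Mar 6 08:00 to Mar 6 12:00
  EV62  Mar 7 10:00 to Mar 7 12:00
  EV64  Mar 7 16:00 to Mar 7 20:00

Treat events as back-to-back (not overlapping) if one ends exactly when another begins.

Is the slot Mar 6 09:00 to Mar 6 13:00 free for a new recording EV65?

No — it overlaps EV57, EV58

EV57: starts Mar 6 08:00 before EV65 ends Mar 6 13:00, and ends Mar 6 12:00 after EV65 starts Mar 6 09:00 → overlap.
EV58: starts Mar 6 09:00 before EV65 ends Mar 6 13:00, and ends Mar 6 12:00 after EV65 starts Mar 6 09:00 → overlap.
EV61: starts Mar 6 20:00 at or after EV65 ends Mar 6 13:00 → clear.
EV59: starts Mar 6 21:00 at or after EV65 ends Mar 6 13:00 → clear.
EV60: starts Mar 7 07:00 at or after EV65 ends Mar 6 13:00 → clear.
EV63: starts Mar 7 09:00 at or after EV65 ends Mar 6 13:00 → clear.
EV62: starts Mar 7 10:00 at or after EV65 ends Mar 6 13:00 → clear.
EV64: starts Mar 7 16:00 at or after EV65 ends Mar 6 13:00 → clear.
EV65 overlaps EV57, EV58.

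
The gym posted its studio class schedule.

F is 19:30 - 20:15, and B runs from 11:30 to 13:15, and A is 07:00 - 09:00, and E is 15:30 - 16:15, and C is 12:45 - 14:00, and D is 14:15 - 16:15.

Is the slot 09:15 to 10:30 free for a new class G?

Yes — the slot is free

A: ends 09:00 at or before G starts 09:15 → clear.
B: starts 11:30 at or after G ends 10:30 → clear.
C: starts 12:45 at or after G ends 10:30 → clear.
D: starts 14:15 at or after G ends 10:30 → clear.
E: starts 15:30 at or after G ends 10:30 → clear.
F: starts 19:30 at or after G ends 10:30 → clear.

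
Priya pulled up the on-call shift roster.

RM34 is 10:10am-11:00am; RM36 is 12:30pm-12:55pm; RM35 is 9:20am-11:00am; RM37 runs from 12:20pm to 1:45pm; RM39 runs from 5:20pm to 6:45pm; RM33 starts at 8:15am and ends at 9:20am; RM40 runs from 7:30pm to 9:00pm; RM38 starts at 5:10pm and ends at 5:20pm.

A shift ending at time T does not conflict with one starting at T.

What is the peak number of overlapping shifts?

2

Sweep the timeline, counting +1 at each start and −1 at each end (ends before starts at a tie):
8:15am start RM33 → 1
9:20am end RM33 → 0
9:20am start RM35 → 1
10:10am start RM34 → 2
11:00am end RM34 → 1
11:00am end RM35 → 0
12:20pm start RM37 → 1
12:30pm start RM36 → 2
12:55pm end RM36 → 1
1:45pm end RM37 → 0
5:10pm start RM38 → 1
5:20pm end RM38 → 0
5:20pm start RM39 → 1
6:45pm end RM39 → 0
7:30pm start RM40 → 1
9:00pm end RM40 → 0
Peak is 2, at 10:10am (RM34, RM35).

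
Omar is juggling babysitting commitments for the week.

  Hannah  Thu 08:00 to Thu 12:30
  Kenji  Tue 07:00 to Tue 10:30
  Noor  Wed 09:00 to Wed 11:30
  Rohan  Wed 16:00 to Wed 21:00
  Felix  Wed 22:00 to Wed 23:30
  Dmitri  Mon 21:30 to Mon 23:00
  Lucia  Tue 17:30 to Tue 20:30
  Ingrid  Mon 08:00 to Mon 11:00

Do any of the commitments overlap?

No

Sorted by start: Ingrid, Dmitri, Kenji, Lucia, Noor, Rohan, Felix, Hannah.
Dmitri starts after Ingrid ends — done with Ingrid.
Kenji starts after Dmitri ends — done with Dmitri.
Lucia starts after Kenji ends — done with Kenji.
Noor starts after Lucia ends — done with Lucia.
Rohan starts after Noor ends — done with Noor.
Felix starts after Rohan ends — done with Rohan.
Hannah starts after Felix ends.
Every pair is clear; the schedule has no overlaps.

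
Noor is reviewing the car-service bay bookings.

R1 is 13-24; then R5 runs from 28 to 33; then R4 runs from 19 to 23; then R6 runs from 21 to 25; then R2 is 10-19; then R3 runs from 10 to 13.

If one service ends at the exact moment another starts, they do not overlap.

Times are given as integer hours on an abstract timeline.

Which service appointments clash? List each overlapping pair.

R1 & R2, R1 & R4, R1 & R6, R2 & R3, R4 & R6

Check each pair: they overlap iff neither finishes before the other starts.
Sorted by start: R2, R3, R1, R4, R6, R5.
R3 starts before R2 ends → R2 and R3 overlap.
R1 starts before R2 ends → R2 and R1 overlap.
R4 starts exactly when R2 ends (back-to-back, no overlap) — done with R2.
R1 starts exactly when R3 ends (back-to-back, no overlap) — done with R3.
R4 starts before R1 ends → R1 and R4 overlap.
R6 starts before R1 ends → R1 and R6 overlap.
R5 starts after R1 ends.
R6 starts before R4 ends → R4 and R6 overlap.
R5 starts after R4 ends.
R5 starts after R6 ends.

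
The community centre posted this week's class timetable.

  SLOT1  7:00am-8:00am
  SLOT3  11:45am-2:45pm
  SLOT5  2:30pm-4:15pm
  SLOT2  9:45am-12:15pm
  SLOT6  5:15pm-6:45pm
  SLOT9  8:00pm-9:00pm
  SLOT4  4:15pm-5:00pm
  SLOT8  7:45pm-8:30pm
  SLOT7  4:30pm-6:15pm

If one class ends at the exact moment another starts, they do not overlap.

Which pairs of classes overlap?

SLOT2 & SLOT3, SLOT3 & SLOT5, SLOT4 & SLOT7, SLOT6 & SLOT7, SLOT8 & SLOT9

Sorted by start: SLOT1, SLOT2, SLOT3, SLOT5, SLOT4, SLOT7, SLOT6, SLOT8, SLOT9.
SLOT2 starts after SLOT1 ends, so nothing later overlaps SLOT1 either.
SLOT3 starts before SLOT2 ends → SLOT2 and SLOT3 overlap.
SLOT5 starts after SLOT2 ends, so nothing later overlaps SLOT2 either.
SLOT5 starts before SLOT3 ends → SLOT3 and SLOT5 overlap.
SLOT4 starts after SLOT3 ends, so nothing later overlaps SLOT3 either.
SLOT4 starts exactly when SLOT5 ends (back-to-back, no overlap), so nothing later overlaps SLOT5 either.
SLOT7 starts before SLOT4 ends → SLOT4 and SLOT7 overlap.
SLOT6 starts after SLOT4 ends, so nothing later overlaps SLOT4 either.
SLOT6 starts before SLOT7 ends → SLOT7 and SLOT6 overlap.
SLOT8 starts after SLOT7 ends, so nothing later overlaps SLOT7 either.
SLOT8 starts after SLOT6 ends, so nothing later overlaps SLOT6 either.
SLOT9 starts before SLOT8 ends → SLOT8 and SLOT9 overlap.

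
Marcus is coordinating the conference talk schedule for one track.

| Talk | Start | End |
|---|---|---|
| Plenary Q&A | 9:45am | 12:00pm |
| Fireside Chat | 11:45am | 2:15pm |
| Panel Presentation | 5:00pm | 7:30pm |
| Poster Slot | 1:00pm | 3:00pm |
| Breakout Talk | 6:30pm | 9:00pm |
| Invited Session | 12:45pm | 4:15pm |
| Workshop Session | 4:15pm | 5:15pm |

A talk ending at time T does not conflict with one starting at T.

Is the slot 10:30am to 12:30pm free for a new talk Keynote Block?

Plenary Q&A: starts 9:45am before Keynote Block ends 12:30pm, and ends 12:00pm after Keynote Block starts 10:30am → overlap.
Fireside Chat: starts 11:45am before Keynote Block ends 12:30pm, and ends 2:15pm after Keynote Block starts 10:30am → overlap.
Invited Session: starts 12:45pm at or after Keynote Block ends 12:30pm → clear.
Poster Slot: starts 1:00pm at or after Keynote Block ends 12:30pm → clear.
Workshop Session: starts 4:15pm at or after Keynote Block ends 12:30pm → clear.
Panel Presentation: starts 5:00pm at or after Keynote Block ends 12:30pm → clear.
Breakout Talk: starts 6:30pm at or after Keynote Block ends 12:30pm → clear.
Keynote Block overlaps Plenary Q&A, Fireside Chat.

No — it overlaps Fireside Chat, Plenary Q&A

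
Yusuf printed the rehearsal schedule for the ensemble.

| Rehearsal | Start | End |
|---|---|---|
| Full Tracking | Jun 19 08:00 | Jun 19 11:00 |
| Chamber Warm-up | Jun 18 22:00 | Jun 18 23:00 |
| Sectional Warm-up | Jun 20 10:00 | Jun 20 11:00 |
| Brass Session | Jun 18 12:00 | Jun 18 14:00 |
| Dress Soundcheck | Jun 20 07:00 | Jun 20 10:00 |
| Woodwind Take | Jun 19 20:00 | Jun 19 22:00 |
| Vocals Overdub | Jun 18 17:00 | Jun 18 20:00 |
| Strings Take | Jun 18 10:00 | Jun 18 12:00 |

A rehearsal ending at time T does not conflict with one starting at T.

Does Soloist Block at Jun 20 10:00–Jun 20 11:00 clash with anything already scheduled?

Strings Take: ends Jun 18 12:00 at or before Soloist Block starts Jun 20 10:00 → clear.
Brass Session: ends Jun 18 14:00 at or before Soloist Block starts Jun 20 10:00 → clear.
Vocals Overdub: ends Jun 18 20:00 at or before Soloist Block starts Jun 20 10:00 → clear.
Chamber Warm-up: ends Jun 18 23:00 at or before Soloist Block starts Jun 20 10:00 → clear.
Full Tracking: ends Jun 19 11:00 at or before Soloist Block starts Jun 20 10:00 → clear.
Woodwind Take: ends Jun 19 22:00 at or before Soloist Block starts Jun 20 10:00 → clear.
Dress Soundcheck: ends Jun 20 10:00 at or before Soloist Block starts Jun 20 10:00 → clear.
Sectional Warm-up: starts Jun 20 10:00 before Soloist Block ends Jun 20 11:00, and ends Jun 20 11:00 after Soloist Block starts Jun 20 10:00 → overlap.
Soloist Block overlaps Sectional Warm-up.

Yes — it overlaps Sectional Warm-up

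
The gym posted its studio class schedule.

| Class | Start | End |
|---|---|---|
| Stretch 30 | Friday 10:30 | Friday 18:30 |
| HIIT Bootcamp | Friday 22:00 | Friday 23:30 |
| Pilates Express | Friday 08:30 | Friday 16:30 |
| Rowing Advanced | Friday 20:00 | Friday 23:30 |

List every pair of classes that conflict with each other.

HIIT Bootcamp & Rowing Advanced, Pilates Express & Stretch 30

Sorted by start: Pilates Express, Stretch 30, Rowing Advanced, HIIT Bootcamp.
Stretch 30 starts before Pilates Express ends → Pilates Express and Stretch 30 overlap.
Rowing Advanced starts after Pilates Express ends; Pilates Express is clear from here.
Rowing Advanced starts after Stretch 30 ends; Stretch 30 is clear from here.
HIIT Bootcamp starts before Rowing Advanced ends → Rowing Advanced and HIIT Bootcamp overlap.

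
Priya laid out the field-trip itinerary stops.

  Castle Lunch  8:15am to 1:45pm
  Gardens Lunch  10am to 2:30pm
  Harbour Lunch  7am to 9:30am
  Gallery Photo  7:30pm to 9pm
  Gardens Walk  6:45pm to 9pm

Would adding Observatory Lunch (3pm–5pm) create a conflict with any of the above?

No — it doesn't clash with anything

Harbour Lunch: ends 9:30am at or before Observatory Lunch starts 3pm → clear.
Castle Lunch: ends 1:45pm at or before Observatory Lunch starts 3pm → clear.
Gardens Lunch: ends 2:30pm at or before Observatory Lunch starts 3pm → clear.
Gardens Walk: starts 6:45pm at or after Observatory Lunch ends 5pm → clear.
Gallery Photo: starts 7:30pm at or after Observatory Lunch ends 5pm → clear.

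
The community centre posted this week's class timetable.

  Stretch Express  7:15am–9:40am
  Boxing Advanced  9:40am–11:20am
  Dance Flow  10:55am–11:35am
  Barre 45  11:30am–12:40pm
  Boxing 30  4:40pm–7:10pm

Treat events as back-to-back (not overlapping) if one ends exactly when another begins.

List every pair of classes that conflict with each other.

Barre 45 & Dance Flow, Boxing Advanced & Dance Flow

Sorted by start: Stretch Express, Boxing Advanced, Dance Flow, Barre 45, Boxing 30.
Boxing Advanced starts exactly when Stretch Express ends (back-to-back, no overlap), so nothing later overlaps Stretch Express either.
Dance Flow starts before Boxing Advanced ends → Boxing Advanced and Dance Flow overlap.
Barre 45 starts after Boxing Advanced ends, so nothing later overlaps Boxing Advanced either.
Barre 45 starts before Dance Flow ends → Dance Flow and Barre 45 overlap.
Boxing 30 starts after Dance Flow ends.
Boxing 30 starts after Barre 45 ends.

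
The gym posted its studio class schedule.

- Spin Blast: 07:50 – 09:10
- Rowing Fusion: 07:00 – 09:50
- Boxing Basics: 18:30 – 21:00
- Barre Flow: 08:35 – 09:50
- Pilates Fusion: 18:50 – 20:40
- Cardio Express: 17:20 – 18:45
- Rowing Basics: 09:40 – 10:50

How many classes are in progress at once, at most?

Sweep the timeline, counting +1 at each start and −1 at each end (ends before starts at a tie):
07:00 start Rowing Fusion → 1
07:50 start Spin Blast → 2
08:35 start Barre Flow → 3
09:10 end Spin Blast → 2
09:40 start Rowing Basics → 3
09:50 end Barre Flow → 2
09:50 end Rowing Fusion → 1
10:50 end Rowing Basics → 0
17:20 start Cardio Express → 1
18:30 start Boxing Basics → 2
18:45 end Cardio Express → 1
18:50 start Pilates Fusion → 2
20:40 end Pilates Fusion → 1
21:00 end Boxing Basics → 0
Peak is 3, at 08:35 (Barre Flow, Rowing Fusion, Spin Blast).

3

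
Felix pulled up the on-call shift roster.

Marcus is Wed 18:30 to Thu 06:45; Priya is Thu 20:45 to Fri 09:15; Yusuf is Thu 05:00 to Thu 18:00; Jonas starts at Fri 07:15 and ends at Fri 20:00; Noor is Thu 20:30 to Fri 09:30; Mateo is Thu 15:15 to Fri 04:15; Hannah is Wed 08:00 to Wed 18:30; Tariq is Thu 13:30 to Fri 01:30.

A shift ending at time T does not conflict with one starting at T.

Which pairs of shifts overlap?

Check each pair: they overlap iff neither finishes before the other starts.
Sorted by start: Hannah, Marcus, Yusuf, Tariq, Mateo, Noor, Priya, Jonas.
Marcus starts exactly when Hannah ends (back-to-back, no overlap), so nothing later overlaps Hannah either.
Yusuf starts before Marcus ends → Marcus and Yusuf overlap.
Tariq starts after Marcus ends, so nothing later overlaps Marcus either.
Tariq starts before Yusuf ends → Yusuf and Tariq overlap.
Mateo starts before Yusuf ends → Yusuf and Mateo overlap.
Noor starts after Yusuf ends, so nothing later overlaps Yusuf either.
Mateo starts before Tariq ends → Tariq and Mateo overlap.
Noor starts before Tariq ends → Tariq and Noor overlap.
Priya starts before Tariq ends → Tariq and Priya overlap.
Jonas starts after Tariq ends.
Noor starts before Mateo ends → Mateo and Noor overlap.
Priya starts before Mateo ends → Mateo and Priya overlap.
Jonas starts after Mateo ends.
Priya starts before Noor ends → Noor and Priya overlap.
Jonas starts before Noor ends → Noor and Jonas overlap.
Jonas starts before Priya ends → Priya and Jonas overlap.

Jonas & Noor, Jonas & Priya, Marcus & Yusuf, Mateo & Noor, Mateo & Priya, Mateo & Tariq, Mateo & Yusuf, Noor & Priya, Noor & Tariq, Priya & Tariq, Tariq & Yusuf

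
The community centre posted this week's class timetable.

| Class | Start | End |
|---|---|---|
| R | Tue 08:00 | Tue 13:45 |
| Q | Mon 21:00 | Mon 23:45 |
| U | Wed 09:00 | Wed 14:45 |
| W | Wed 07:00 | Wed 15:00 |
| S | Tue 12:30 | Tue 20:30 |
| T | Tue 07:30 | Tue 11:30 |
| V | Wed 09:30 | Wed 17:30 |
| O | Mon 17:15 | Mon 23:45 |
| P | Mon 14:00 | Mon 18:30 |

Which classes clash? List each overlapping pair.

O & P, O & Q, R & S, R & T, U & V, U & W, V & W

Sorted by start: P, O, Q, T, R, S, W, U, V.
O starts before P ends → P and O overlap.
Q starts after P ends; P is clear from here.
Q starts before O ends → O and Q overlap.
T starts after O ends; O is clear from here.
T starts after Q ends; Q is clear from here.
R starts before T ends → T and R overlap.
S starts after T ends; T is clear from here.
S starts before R ends → R and S overlap.
W starts after R ends; R is clear from here.
W starts after S ends; S is clear from here.
U starts before W ends → W and U overlap.
V starts before W ends → W and V overlap.
V starts before U ends → U and V overlap.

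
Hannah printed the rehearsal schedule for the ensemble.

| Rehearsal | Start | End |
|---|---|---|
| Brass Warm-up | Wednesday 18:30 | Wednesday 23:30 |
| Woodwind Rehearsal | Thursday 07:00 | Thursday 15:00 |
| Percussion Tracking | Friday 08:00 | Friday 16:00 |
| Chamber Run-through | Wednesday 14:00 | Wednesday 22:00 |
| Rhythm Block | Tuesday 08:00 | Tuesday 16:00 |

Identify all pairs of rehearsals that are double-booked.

Sorted by start: Rhythm Block, Chamber Run-through, Brass Warm-up, Woodwind Rehearsal, Percussion Tracking.
Chamber Run-through starts after Rhythm Block ends; Rhythm Block is clear from here.
Brass Warm-up starts before Chamber Run-through ends → Chamber Run-through and Brass Warm-up overlap.
Woodwind Rehearsal starts after Chamber Run-through ends; Chamber Run-through is clear from here.
Woodwind Rehearsal starts after Brass Warm-up ends; Brass Warm-up is clear from here.
Percussion Tracking starts after Woodwind Rehearsal ends.

Brass Warm-up & Chamber Run-through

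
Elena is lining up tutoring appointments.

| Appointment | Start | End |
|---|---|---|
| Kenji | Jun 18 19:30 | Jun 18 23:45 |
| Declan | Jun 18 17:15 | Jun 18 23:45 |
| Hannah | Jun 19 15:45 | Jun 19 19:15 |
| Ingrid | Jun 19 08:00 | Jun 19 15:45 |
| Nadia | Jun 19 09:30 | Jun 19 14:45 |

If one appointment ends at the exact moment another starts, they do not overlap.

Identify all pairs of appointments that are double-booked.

Declan & Kenji, Ingrid & Nadia

Two intervals overlap when each starts before the other ends.
Sorted by start: Declan, Kenji, Ingrid, Nadia, Hannah.
Kenji starts before Declan ends → Declan and Kenji overlap.
Ingrid starts after Declan ends; Declan is clear from here.
Ingrid starts after Kenji ends; Kenji is clear from here.
Nadia starts before Ingrid ends → Ingrid and Nadia overlap.
Hannah starts exactly when Ingrid ends (back-to-back, no overlap).
Hannah starts after Nadia ends.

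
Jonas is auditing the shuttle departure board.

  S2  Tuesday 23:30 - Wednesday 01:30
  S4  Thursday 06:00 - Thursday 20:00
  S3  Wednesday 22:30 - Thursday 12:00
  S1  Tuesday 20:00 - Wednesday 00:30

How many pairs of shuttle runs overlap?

Check each pair: they overlap iff neither finishes before the other starts.
Sorted by start: S1, S2, S3, S4.
S2 starts before S1 ends → S1 and S2 overlap.
S3 starts after S1 ends, so nothing later overlaps S1 either.
S3 starts after S2 ends, so nothing later overlaps S2 either.
S4 starts before S3 ends → S3 and S4 overlap.
Overlapping pairs: S1 & S2, S3 & S4 — 2 in total.

2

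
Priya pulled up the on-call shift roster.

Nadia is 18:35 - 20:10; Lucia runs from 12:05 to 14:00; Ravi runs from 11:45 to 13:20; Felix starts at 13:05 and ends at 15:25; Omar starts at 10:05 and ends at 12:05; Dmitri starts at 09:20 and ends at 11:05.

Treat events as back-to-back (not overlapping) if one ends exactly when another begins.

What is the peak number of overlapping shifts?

Walk through starts and ends in time order (an end at T is processed before a start at T):
09:20 start Dmitri → 1
10:05 start Omar → 2
11:05 end Dmitri → 1
11:45 start Ravi → 2
12:05 end Omar → 1
12:05 start Lucia → 2
13:05 start Felix → 3
13:20 end Ravi → 2
14:00 end Lucia → 1
15:25 end Felix → 0
18:35 start Nadia → 1
20:10 end Nadia → 0
Peak is 3, at 13:05 (Felix, Lucia, Ravi).

3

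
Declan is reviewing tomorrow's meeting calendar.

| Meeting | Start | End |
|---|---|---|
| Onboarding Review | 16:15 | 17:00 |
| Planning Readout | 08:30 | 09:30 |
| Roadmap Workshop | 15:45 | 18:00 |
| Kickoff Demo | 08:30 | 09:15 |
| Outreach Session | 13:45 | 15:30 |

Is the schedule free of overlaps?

No

Sorted by start: Kickoff Demo, Planning Readout, Outreach Session, Roadmap Workshop, Onboarding Review.
Planning Readout starts before Kickoff Demo ends → Kickoff Demo and Planning Readout overlap.
That's a conflict, so the schedule is not conflict-free.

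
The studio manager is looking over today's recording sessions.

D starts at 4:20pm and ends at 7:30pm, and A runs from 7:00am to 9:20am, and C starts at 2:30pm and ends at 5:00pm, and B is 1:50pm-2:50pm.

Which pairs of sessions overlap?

B & C, C & D

Sorted by start: A, B, C, D.
B starts after A ends; A is clear from here.
C starts before B ends → B and C overlap.
D starts after B ends.
D starts before C ends → C and D overlap.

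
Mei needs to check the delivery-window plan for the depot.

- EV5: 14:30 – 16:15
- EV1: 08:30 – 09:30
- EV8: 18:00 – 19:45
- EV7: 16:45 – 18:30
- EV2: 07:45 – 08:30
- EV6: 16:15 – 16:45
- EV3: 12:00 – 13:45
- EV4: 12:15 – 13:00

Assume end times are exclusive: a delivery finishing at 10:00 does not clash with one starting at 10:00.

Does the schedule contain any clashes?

Yes

Sorted by start: EV2, EV1, EV3, EV4, EV5, EV6, EV7, EV8.
EV1 starts exactly when EV2 ends (back-to-back, no overlap); EV2 is clear from here.
EV3 starts after EV1 ends; EV1 is clear from here.
EV4 starts before EV3 ends → EV3 and EV4 overlap.
That's a conflict, so the schedule is not conflict-free.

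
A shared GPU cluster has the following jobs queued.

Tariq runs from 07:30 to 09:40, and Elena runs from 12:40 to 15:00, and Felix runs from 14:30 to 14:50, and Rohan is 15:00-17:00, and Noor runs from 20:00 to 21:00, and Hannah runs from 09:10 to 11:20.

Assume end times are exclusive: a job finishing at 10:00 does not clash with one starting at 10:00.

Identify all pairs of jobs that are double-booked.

Elena & Felix, Hannah & Tariq

Check each pair: they overlap iff neither finishes before the other starts.
Sorted by start: Tariq, Hannah, Elena, Felix, Rohan, Noor.
Hannah starts before Tariq ends → Tariq and Hannah overlap.
Elena starts after Tariq ends, so Tariq has no further overlaps.
Elena starts after Hannah ends, so Hannah has no further overlaps.
Felix starts before Elena ends → Elena and Felix overlap.
Rohan starts exactly when Elena ends (back-to-back, no overlap), so Elena has no further overlaps.
Rohan starts after Felix ends, so Felix has no further overlaps.
Noor starts after Rohan ends.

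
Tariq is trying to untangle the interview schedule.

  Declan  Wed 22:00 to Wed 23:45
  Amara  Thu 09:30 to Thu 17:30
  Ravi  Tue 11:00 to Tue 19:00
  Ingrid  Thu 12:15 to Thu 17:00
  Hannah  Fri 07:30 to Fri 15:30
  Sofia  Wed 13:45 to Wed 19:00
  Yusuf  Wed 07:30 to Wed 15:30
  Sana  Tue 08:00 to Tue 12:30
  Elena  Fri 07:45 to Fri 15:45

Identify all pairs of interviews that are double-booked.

Sorted by start: Sana, Ravi, Yusuf, Sofia, Declan, Amara, Ingrid, Hannah, Elena.
Ravi starts before Sana ends → Sana and Ravi overlap.
Yusuf starts after Sana ends; Sana is clear from here.
Yusuf starts after Ravi ends; Ravi is clear from here.
Sofia starts before Yusuf ends → Yusuf and Sofia overlap.
Declan starts after Yusuf ends; Yusuf is clear from here.
Declan starts after Sofia ends; Sofia is clear from here.
Amara starts after Declan ends; Declan is clear from here.
Ingrid starts before Amara ends → Amara and Ingrid overlap.
Hannah starts after Amara ends; Amara is clear from here.
Hannah starts after Ingrid ends; Ingrid is clear from here.
Elena starts before Hannah ends → Hannah and Elena overlap.

Amara & Ingrid, Elena & Hannah, Ravi & Sana, Sofia & Yusuf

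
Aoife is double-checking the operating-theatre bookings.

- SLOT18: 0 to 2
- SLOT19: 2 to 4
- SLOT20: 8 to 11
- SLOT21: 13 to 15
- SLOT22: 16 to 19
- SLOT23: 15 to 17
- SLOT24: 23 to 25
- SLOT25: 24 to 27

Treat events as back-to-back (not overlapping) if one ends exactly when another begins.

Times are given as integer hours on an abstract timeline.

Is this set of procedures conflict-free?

Sorted by start: SLOT18, SLOT19, SLOT20, SLOT21, SLOT23, SLOT22, SLOT24, SLOT25.
SLOT19 starts exactly when SLOT18 ends (back-to-back, no overlap), so SLOT18 has no further overlaps.
SLOT20 starts after SLOT19 ends, so SLOT19 has no further overlaps.
SLOT21 starts after SLOT20 ends, so SLOT20 has no further overlaps.
SLOT23 starts exactly when SLOT21 ends (back-to-back, no overlap), so SLOT21 has no further overlaps.
SLOT22 starts before SLOT23 ends → SLOT23 and SLOT22 overlap.
That's a conflict, so the schedule is not conflict-free.

No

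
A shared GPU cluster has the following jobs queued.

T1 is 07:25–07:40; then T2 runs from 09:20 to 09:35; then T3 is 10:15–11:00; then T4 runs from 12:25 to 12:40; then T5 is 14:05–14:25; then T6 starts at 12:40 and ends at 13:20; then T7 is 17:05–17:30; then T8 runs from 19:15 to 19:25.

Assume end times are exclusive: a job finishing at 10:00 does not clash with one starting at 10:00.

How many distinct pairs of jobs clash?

Sorted by start: T1, T2, T3, T4, T6, T5, T7, T8.
T2 starts after T1 ends, so nothing later overlaps T1 either.
T3 starts after T2 ends, so nothing later overlaps T2 either.
T4 starts after T3 ends, so nothing later overlaps T3 either.
T6 starts exactly when T4 ends (back-to-back, no overlap), so nothing later overlaps T4 either.
T5 starts after T6 ends, so nothing later overlaps T6 either.
T7 starts after T5 ends, so nothing later overlaps T5 either.
T8 starts after T7 ends.
No pair overlaps.

0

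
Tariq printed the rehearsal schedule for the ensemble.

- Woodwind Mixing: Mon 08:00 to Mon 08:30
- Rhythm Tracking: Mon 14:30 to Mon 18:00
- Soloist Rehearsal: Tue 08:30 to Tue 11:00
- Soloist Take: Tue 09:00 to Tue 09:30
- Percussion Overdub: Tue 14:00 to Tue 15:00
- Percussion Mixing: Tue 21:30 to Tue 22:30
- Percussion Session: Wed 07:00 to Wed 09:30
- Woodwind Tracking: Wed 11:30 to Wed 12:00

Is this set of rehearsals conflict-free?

No

Sorted by start: Woodwind Mixing, Rhythm Tracking, Soloist Rehearsal, Soloist Take, Percussion Overdub, Percussion Mixing, Percussion Session, Woodwind Tracking.
Rhythm Tracking starts after Woodwind Mixing ends — done with Woodwind Mixing.
Soloist Rehearsal starts after Rhythm Tracking ends — done with Rhythm Tracking.
Soloist Take starts before Soloist Rehearsal ends → Soloist Rehearsal and Soloist Take overlap.
That's a conflict, so the schedule is not conflict-free.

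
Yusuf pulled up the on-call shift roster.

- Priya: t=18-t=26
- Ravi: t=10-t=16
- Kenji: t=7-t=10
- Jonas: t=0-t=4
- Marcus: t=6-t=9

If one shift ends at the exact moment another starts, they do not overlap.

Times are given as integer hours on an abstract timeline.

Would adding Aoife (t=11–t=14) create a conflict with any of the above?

Jonas: ends t=4 at or before Aoife starts t=11 → clear.
Marcus: ends t=9 at or before Aoife starts t=11 → clear.
Kenji: ends t=10 at or before Aoife starts t=11 → clear.
Ravi: starts t=10 before Aoife ends t=14, and ends t=16 after Aoife starts t=11 → overlap.
Priya: starts t=18 at or after Aoife ends t=14 → clear.
Aoife overlaps Ravi.

Yes — it overlaps Ravi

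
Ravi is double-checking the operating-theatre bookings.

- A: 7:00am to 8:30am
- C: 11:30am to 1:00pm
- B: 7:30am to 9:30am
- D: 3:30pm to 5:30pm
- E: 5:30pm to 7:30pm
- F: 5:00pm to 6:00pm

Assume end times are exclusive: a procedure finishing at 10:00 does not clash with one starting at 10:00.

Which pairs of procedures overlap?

Two intervals overlap when each starts before the other ends.
Sorted by start: A, B, C, D, F, E.
B starts before A ends → A and B overlap.
C starts after A ends — done with A.
C starts after B ends — done with B.
D starts after C ends — done with C.
F starts before D ends → D and F overlap.
E starts exactly when D ends (back-to-back, no overlap).
E starts before F ends → F and E overlap.

A & B, D & F, E & F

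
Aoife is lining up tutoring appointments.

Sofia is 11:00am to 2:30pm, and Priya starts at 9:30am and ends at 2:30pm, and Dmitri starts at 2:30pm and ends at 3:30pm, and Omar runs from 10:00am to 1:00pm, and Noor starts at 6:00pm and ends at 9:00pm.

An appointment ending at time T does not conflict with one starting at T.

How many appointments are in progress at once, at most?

Walk through starts and ends in time order (an end at T is processed before a start at T):
9:30am start Priya → 1
10:00am start Omar → 2
11:00am start Sofia → 3
1:00pm end Omar → 2
2:30pm end Priya → 1
2:30pm end Sofia → 0
2:30pm start Dmitri → 1
3:30pm end Dmitri → 0
6:00pm start Noor → 1
9:00pm end Noor → 0
Peak is 3, at 11:00am (Omar, Priya, Sofia).

3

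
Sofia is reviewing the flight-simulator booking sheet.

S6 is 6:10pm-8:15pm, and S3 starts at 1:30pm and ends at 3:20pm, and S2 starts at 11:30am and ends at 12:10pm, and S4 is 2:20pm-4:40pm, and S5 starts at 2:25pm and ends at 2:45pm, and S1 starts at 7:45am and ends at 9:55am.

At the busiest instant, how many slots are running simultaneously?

Walk through starts and ends in time order (an end at T is processed before a start at T):
7:45am start S1 → 1
9:55am end S1 → 0
11:30am start S2 → 1
12:10pm end S2 → 0
1:30pm start S3 → 1
2:20pm start S4 → 2
2:25pm start S5 → 3
2:45pm end S5 → 2
3:20pm end S3 → 1
4:40pm end S4 → 0
6:10pm start S6 → 1
8:15pm end S6 → 0
Peak is 3, at 2:25pm (S3, S4, S5).

3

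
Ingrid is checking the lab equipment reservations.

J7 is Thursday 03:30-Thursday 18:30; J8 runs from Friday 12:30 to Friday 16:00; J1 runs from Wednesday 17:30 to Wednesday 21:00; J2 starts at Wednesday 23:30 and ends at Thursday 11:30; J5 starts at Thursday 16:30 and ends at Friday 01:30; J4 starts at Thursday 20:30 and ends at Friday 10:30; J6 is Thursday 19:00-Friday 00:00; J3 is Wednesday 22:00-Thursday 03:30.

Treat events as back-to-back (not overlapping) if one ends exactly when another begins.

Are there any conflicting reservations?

Sorted by start: J1, J3, J2, J7, J5, J6, J4, J8.
J3 starts after J1 ends; J1 is clear from here.
J2 starts before J3 ends → J3 and J2 overlap.
That's a conflict, so the schedule is not conflict-free.

Yes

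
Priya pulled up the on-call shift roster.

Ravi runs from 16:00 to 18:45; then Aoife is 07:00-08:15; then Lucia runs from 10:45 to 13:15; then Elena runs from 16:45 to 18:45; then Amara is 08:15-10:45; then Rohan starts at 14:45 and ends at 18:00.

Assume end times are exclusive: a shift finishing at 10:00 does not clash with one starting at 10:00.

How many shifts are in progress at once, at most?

3

Walk through starts and ends in time order (an end at T is processed before a start at T):
07:00 start Aoife → 1
08:15 end Aoife → 0
08:15 start Amara → 1
10:45 end Amara → 0
10:45 start Lucia → 1
13:15 end Lucia → 0
14:45 start Rohan → 1
16:00 start Ravi → 2
16:45 start Elena → 3
18:00 end Rohan → 2
18:45 end Elena → 1
18:45 end Ravi → 0
Peak is 3, at 16:45 (Elena, Ravi, Rohan).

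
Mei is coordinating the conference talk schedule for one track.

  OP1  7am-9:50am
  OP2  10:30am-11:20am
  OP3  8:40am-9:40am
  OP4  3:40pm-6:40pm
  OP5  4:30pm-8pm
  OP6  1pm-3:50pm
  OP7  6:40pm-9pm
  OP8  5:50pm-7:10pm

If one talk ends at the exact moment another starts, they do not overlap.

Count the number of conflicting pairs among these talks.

7

Sorted by start: OP1, OP3, OP2, OP6, OP4, OP5, OP8, OP7.
OP3 starts before OP1 ends → OP1 and OP3 overlap.
OP2 starts after OP1 ends, so nothing later overlaps OP1 either.
OP2 starts after OP3 ends, so nothing later overlaps OP3 either.
OP6 starts after OP2 ends, so nothing later overlaps OP2 either.
OP4 starts before OP6 ends → OP6 and OP4 overlap.
OP5 starts after OP6 ends, so nothing later overlaps OP6 either.
OP5 starts before OP4 ends → OP4 and OP5 overlap.
OP8 starts before OP4 ends → OP4 and OP8 overlap.
OP7 starts exactly when OP4 ends (back-to-back, no overlap).
OP8 starts before OP5 ends → OP5 and OP8 overlap.
OP7 starts before OP5 ends → OP5 and OP7 overlap.
OP7 starts before OP8 ends → OP8 and OP7 overlap.
Overlapping pairs: OP1 & OP3, OP4 & OP5, OP4 & OP6, OP4 & OP8, OP5 & OP7, OP5 & OP8, OP7 & OP8 — 7 in total.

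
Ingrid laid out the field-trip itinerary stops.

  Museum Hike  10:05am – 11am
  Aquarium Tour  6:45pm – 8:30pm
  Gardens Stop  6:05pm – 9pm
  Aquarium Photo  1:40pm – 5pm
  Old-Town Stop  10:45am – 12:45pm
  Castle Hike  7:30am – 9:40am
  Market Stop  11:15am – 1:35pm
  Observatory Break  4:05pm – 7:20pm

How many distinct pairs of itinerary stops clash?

6

Sorted by start: Castle Hike, Museum Hike, Old-Town Stop, Market Stop, Aquarium Photo, Observatory Break, Gardens Stop, Aquarium Tour.
Museum Hike starts after Castle Hike ends; Castle Hike is clear from here.
Old-Town Stop starts before Museum Hike ends → Museum Hike and Old-Town Stop overlap.
Market Stop starts after Museum Hike ends; Museum Hike is clear from here.
Market Stop starts before Old-Town Stop ends → Old-Town Stop and Market Stop overlap.
Aquarium Photo starts after Old-Town Stop ends; Old-Town Stop is clear from here.
Aquarium Photo starts after Market Stop ends; Market Stop is clear from here.
Observatory Break starts before Aquarium Photo ends → Aquarium Photo and Observatory Break overlap.
Gardens Stop starts after Aquarium Photo ends; Aquarium Photo is clear from here.
Gardens Stop starts before Observatory Break ends → Observatory Break and Gardens Stop overlap.
Aquarium Tour starts before Observatory Break ends → Observatory Break and Aquarium Tour overlap.
Aquarium Tour starts before Gardens Stop ends → Gardens Stop and Aquarium Tour overlap.
Overlapping pairs: Aquarium Photo & Observatory Break, Aquarium Tour & Gardens Stop, Aquarium Tour & Observatory Break, Gardens Stop & Observatory Break, Market Stop & Old-Town Stop, Museum Hike & Old-Town Stop — 6 in total.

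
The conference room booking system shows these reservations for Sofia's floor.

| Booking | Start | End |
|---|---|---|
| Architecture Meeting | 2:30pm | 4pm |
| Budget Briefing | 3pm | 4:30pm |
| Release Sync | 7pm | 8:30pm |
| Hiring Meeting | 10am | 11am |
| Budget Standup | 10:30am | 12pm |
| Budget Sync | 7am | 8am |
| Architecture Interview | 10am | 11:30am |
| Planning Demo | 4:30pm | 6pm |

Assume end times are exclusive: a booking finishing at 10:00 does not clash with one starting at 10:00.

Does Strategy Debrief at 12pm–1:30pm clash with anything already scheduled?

No — it doesn't clash with anything

Budget Sync: ends 8am at or before Strategy Debrief starts 12pm → clear.
Hiring Meeting: ends 11am at or before Strategy Debrief starts 12pm → clear.
Architecture Interview: ends 11:30am at or before Strategy Debrief starts 12pm → clear.
Budget Standup: ends 12pm at or before Strategy Debrief starts 12pm → clear.
Architecture Meeting: starts 2:30pm at or after Strategy Debrief ends 1:30pm → clear.
Budget Briefing: starts 3pm at or after Strategy Debrief ends 1:30pm → clear.
Planning Demo: starts 4:30pm at or after Strategy Debrief ends 1:30pm → clear.
Release Sync: starts 7pm at or after Strategy Debrief ends 1:30pm → clear.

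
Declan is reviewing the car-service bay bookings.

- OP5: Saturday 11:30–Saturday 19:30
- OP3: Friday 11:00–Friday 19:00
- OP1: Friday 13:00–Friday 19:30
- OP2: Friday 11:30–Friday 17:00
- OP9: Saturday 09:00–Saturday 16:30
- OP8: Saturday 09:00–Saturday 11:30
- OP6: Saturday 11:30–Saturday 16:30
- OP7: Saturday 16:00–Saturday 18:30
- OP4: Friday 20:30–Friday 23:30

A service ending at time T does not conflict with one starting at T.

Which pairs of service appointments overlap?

Sorted by start: OP3, OP2, OP1, OP4, OP8, OP9, OP5, OP6, OP7.
OP2 starts before OP3 ends → OP3 and OP2 overlap.
OP1 starts before OP3 ends → OP3 and OP1 overlap.
OP4 starts after OP3 ends — done with OP3.
OP1 starts before OP2 ends → OP2 and OP1 overlap.
OP4 starts after OP2 ends — done with OP2.
OP4 starts after OP1 ends — done with OP1.
OP8 starts after OP4 ends — done with OP4.
OP9 starts before OP8 ends → OP8 and OP9 overlap.
OP5 starts exactly when OP8 ends (back-to-back, no overlap) — done with OP8.
OP5 starts before OP9 ends → OP9 and OP5 overlap.
OP6 starts before OP9 ends → OP9 and OP6 overlap.
OP7 starts before OP9 ends → OP9 and OP7 overlap.
OP6 starts before OP5 ends → OP5 and OP6 overlap.
OP7 starts before OP5 ends → OP5 and OP7 overlap.
OP7 starts before OP6 ends → OP6 and OP7 overlap.

OP1 & OP2, OP1 & OP3, OP2 & OP3, OP5 & OP6, OP5 & OP7, OP5 & OP9, OP6 & OP7, OP6 & OP9, OP7 & OP9, OP8 & OP9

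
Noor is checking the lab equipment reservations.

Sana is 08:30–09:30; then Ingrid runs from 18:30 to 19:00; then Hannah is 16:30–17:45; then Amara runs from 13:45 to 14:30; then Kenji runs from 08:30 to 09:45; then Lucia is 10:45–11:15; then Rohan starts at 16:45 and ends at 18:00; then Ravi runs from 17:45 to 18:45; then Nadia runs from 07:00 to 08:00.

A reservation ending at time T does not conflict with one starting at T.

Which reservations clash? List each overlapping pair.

Hannah & Rohan, Ingrid & Ravi, Kenji & Sana, Ravi & Rohan

Sorted by start: Nadia, Sana, Kenji, Lucia, Amara, Hannah, Rohan, Ravi, Ingrid.
Sana starts after Nadia ends — done with Nadia.
Kenji starts before Sana ends → Sana and Kenji overlap.
Lucia starts after Sana ends — done with Sana.
Lucia starts after Kenji ends — done with Kenji.
Amara starts after Lucia ends — done with Lucia.
Hannah starts after Amara ends — done with Amara.
Rohan starts before Hannah ends → Hannah and Rohan overlap.
Ravi starts exactly when Hannah ends (back-to-back, no overlap) — done with Hannah.
Ravi starts before Rohan ends → Rohan and Ravi overlap.
Ingrid starts after Rohan ends.
Ingrid starts before Ravi ends → Ravi and Ingrid overlap.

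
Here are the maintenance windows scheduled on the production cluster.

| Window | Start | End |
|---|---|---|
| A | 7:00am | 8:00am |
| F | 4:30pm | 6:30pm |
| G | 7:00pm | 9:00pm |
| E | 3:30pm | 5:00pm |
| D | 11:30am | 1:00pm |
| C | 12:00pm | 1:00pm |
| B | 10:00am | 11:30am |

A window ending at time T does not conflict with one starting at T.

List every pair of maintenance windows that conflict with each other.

Two intervals overlap when each starts before the other ends.
Sorted by start: A, B, D, C, E, F, G.
B starts after A ends; A is clear from here.
D starts exactly when B ends (back-to-back, no overlap); B is clear from here.
C starts before D ends → D and C overlap.
E starts after D ends; D is clear from here.
E starts after C ends; C is clear from here.
F starts before E ends → E and F overlap.
G starts after E ends.
G starts after F ends.

C & D, E & F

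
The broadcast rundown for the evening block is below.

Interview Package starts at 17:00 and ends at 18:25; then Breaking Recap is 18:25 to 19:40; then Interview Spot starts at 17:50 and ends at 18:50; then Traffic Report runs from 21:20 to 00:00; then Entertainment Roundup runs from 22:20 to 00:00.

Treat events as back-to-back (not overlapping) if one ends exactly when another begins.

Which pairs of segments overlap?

Check each pair: they overlap iff neither finishes before the other starts.
Sorted by start: Interview Package, Interview Spot, Breaking Recap, Traffic Report, Entertainment Roundup.
Interview Spot starts before Interview Package ends → Interview Package and Interview Spot overlap.
Breaking Recap starts exactly when Interview Package ends (back-to-back, no overlap); Interview Package is clear from here.
Breaking Recap starts before Interview Spot ends → Interview Spot and Breaking Recap overlap.
Traffic Report starts after Interview Spot ends; Interview Spot is clear from here.
Traffic Report starts after Breaking Recap ends; Breaking Recap is clear from here.
Entertainment Roundup starts before Traffic Report ends → Traffic Report and Entertainment Roundup overlap.

Breaking Recap & Interview Spot, Entertainment Roundup & Traffic Report, Interview Package & Interview Spot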